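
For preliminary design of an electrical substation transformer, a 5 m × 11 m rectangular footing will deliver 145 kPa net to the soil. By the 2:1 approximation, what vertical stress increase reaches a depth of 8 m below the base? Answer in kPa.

Δσ_z ≈ 32.3 kPa

By the 2:1 method the load spreads at 1 horizontal : 2 vertical, so at depth z the loaded area has grown by z in each plan dimension:
Δσ = qBL/((B+z)(L+z)) = 145×5×11/((5+8)(11+8)) = 32.287 kPa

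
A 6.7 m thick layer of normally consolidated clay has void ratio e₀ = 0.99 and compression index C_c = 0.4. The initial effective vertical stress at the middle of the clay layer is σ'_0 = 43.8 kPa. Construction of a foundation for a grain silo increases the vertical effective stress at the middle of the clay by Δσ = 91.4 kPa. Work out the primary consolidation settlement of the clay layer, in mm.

Final effective stress: σ'_f = σ'_0 + Δσ = 43.8 + 91.4 = 135.2 kPa.
Normally consolidated clay, so the full stress increment lies on the virgin compression line:
S_c = C_c·H/(1+e₀)·log₁₀(σ'_f/σ'_0) = 0.4×6.7/(1+0.99)×log₁₀(135.2/43.8)
    = 1.3467 × 0.4895 = 0.6592 m

S_c ≈ 659 mm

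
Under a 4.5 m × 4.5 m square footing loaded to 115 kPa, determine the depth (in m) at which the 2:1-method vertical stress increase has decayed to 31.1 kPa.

2:1 spreading — at depth z the loaded area has grown by z in each plan dimension:
qB²/(B+z)² = Δσ_z ⇒ z = B(√(q/Δσ_z) − 1) = 4.5×(√(115/31.1) − 1) = 4.153 m

z ≈ 4.15 m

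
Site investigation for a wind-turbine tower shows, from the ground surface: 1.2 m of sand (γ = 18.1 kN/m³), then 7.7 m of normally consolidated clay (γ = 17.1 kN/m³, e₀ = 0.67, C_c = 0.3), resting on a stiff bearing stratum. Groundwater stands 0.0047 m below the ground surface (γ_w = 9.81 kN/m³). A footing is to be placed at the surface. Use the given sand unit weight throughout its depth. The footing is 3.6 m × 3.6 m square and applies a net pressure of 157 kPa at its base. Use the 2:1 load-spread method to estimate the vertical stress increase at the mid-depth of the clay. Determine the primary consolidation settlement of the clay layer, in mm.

S_c ≈ 324 mm

Mid-depth of clay below the ground surface: z = 1.2 + 7.7/2 = 5.05 m.
Total vertical stress at mid-clay: σ_v = 18.1×1.2 + 17.1×3.85 = 87.555 kPa.
Pore pressure: u = 9.81×(5.05 − 0.0047) = 49.491 kPa.
Initial effective stress: σ'_0 = σ_v − u = 87.555 − 49.491 = 38.064 kPa.
Stress increase at mid-clay by the 2:1 spreading method:
Δσ = qBL/((B+z)(L+z)) = 157×3.6×3.6/((3.6+5.05)(3.6+5.05)) = 27.194 kPa
Final effective stress: σ'_f = σ'_0 + Δσ = 38.064 + 27.194 = 65.258 kPa.
Normally consolidated clay, so the full stress increment lies on the virgin compression line:
S_c = C_c·H/(1+e₀)·log₁₀(σ'_f/σ'_0) = 0.3×7.7/(1+0.67)×log₁₀(65.258/38.064)
    = 1.3832 × 0.23412 = 0.3238 m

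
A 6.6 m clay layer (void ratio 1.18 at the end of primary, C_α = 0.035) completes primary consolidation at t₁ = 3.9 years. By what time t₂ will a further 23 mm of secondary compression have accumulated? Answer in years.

S_s = C_α·H/(1+e_p)·log₁₀(t₂/t₁) ⇒ log₁₀(t₂/t₁) = S_s·(1+e_p)/(C_α·H).
log₁₀(t₂/t₁) = 0.023 × (1+1.18) / (0.035×6.6) = 0.2171
t₂ = t₁ × 10^0.2171 = 3.9 × 1.648 = 6.429 years

t₂ ≈ 6.43 years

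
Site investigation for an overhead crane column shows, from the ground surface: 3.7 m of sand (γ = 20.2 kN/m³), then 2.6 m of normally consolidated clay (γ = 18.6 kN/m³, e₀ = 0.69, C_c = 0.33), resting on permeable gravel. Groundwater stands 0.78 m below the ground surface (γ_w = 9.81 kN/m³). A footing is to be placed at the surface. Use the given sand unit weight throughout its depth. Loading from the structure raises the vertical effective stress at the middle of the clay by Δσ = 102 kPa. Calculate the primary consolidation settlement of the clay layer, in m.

S_c ≈ 0.225 m

Mid-depth of clay below the ground surface: z = 3.7 + 2.6/2 = 5 m.
Total vertical stress at mid-clay: σ_v = 20.2×3.7 + 18.6×1.3 = 98.92 kPa.
Pore pressure: u = 9.81×(5 − 0.78) = 41.398 kPa.
Initial effective stress: σ'_0 = σ_v − u = 98.92 − 41.398 = 57.522 kPa.
Final effective stress: σ'_f = σ'_0 + Δσ = 57.522 + 102 = 159.52 kPa.
Normally consolidated clay, so the full stress increment lies on the virgin compression line:
S_c = C_c·H/(1+e₀)·log₁₀(σ'_f/σ'_0) = 0.33×2.6/(1+0.69)×log₁₀(159.52/57.522)
    = 0.50769 × 0.44298 = 0.2249 m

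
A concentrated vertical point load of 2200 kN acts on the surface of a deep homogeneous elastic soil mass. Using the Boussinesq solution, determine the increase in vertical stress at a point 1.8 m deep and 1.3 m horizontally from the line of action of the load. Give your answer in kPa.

Boussinesq vertical stress below a point load on an elastic half-space:
Δσ_z = 3P/(2πz²) · [1 + (r/z)²]^(−5/2)
r/z = 1.3/1.8 = 0.72222; [1+(r/z)²]^(−5/2) = 0.35014.
Δσ_z = 3×2200/(2π×1.8²) × 0.35014 = 324.2 × 0.35014 = 113.5 kPa

Δσ_z ≈ 114 kPa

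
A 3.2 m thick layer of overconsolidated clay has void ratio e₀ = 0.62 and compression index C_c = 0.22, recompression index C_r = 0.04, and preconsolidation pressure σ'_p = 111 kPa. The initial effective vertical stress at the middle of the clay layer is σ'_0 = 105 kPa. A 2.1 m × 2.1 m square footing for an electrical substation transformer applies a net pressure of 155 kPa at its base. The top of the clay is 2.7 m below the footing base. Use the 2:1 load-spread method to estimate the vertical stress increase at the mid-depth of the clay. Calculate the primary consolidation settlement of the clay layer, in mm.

S_c ≈ 19.3 mm

Mid-depth of clay below the footing base: z = 2.7 + 3.2/2 = 4.3 m.
Stress increase at mid-clay by the 2:1 spreading method:
Δσ = qBL/((B+z)(L+z)) = 155×2.1×2.1/((2.1+4.3)(2.1+4.3)) = 16.688 kPa
Final effective stress: σ'_f = 105 + 16.688 = 121.69 kPa.
σ'_f = 121.69 > σ'_p = 111 kPa, so the stress path crosses the preconsolidation pressure — recompression up to σ'_p, then virgin compression beyond:
S_c = H/(1+e₀)·[C_r·log₁₀(σ'_p/σ'_0) + C_c·log₁₀(σ'_f/σ'_p)]
    = 3.2/1.62 × [0.04×log₁₀(111/105) + 0.22×log₁₀(121.69/111)]
    = 1.9753 × [0.00096535 + 0.008785] = 0.01926 m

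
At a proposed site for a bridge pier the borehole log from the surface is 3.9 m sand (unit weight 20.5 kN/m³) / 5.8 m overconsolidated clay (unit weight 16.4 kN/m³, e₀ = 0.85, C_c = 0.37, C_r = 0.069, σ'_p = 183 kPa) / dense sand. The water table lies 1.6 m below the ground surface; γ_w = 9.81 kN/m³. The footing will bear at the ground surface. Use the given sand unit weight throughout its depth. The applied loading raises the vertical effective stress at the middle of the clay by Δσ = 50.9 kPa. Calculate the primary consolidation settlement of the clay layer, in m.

S_c ≈ 0.0479 m

Mid-depth of clay below the ground surface: z = 3.9 + 5.8/2 = 6.8 m.
Total vertical stress at mid-clay: σ_v = 20.5×3.9 + 16.4×2.9 = 127.51 kPa.
Pore pressure: u = 9.81×(6.8 − 1.6) = 51.012 kPa.
Initial effective stress: σ'_0 = σ_v − u = 127.51 − 51.012 = 76.498 kPa.
Final effective stress: σ'_f = 76.498 + 50.9 = 127.4 kPa.
σ'_f = 127.4 ≤ σ'_p = 183 kPa, so the clay remains overconsolidated and only the recompression index applies:
S_c = C_r·H/(1+e₀)·log₁₀(σ'_f/σ'_0) = 0.069×5.8/1.85×log₁₀(127.4/76.498)
    = 0.21632 × 0.22152 = 0.04792 m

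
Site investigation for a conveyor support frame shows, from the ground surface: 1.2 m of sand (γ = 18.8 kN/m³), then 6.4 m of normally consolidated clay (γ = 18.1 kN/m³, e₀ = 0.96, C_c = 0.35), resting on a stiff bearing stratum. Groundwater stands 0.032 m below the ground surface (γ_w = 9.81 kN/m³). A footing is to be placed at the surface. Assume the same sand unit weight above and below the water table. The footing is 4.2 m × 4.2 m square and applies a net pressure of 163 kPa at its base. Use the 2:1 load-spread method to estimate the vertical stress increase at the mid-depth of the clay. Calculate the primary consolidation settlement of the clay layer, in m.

Mid-depth of clay below the ground surface: z = 1.2 + 6.4/2 = 4.4 m.
Total vertical stress at mid-clay: σ_v = 18.8×1.2 + 18.1×3.2 = 80.48 kPa.
Pore pressure: u = 9.81×(4.4 − 0.032) = 42.85 kPa.
Initial effective stress: σ'_0 = σ_v − u = 80.48 − 42.85 = 37.63 kPa.
Stress increase at mid-clay by the 2:1 spreading method:
Δσ = qBL/((B+z)(L+z)) = 163×4.2×4.2/((4.2+4.4)(4.2+4.4)) = 38.877 kPa
Final effective stress: σ'_f = σ'_0 + Δσ = 37.63 + 38.877 = 76.507 kPa.
Normally consolidated clay, so the full stress increment lies on the virgin compression line:
S_c = C_c·H/(1+e₀)·log₁₀(σ'_f/σ'_0) = 0.35×6.4/(1+0.96)×log₁₀(76.507/37.63)
    = 1.1429 × 0.30817 = 0.3522 m

S_c ≈ 0.352 m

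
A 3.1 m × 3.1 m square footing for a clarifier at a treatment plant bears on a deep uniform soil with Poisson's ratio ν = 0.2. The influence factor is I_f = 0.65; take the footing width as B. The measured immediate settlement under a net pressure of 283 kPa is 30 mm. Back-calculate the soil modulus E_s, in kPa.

S_e = q·B·(1−ν²)/E_s · I_f  ⇒  E_s = q·B·(1−ν²)·I_f / S_e.
E_s = 283 × 3.1 × 0.96 × 0.65 / 0.03 = 18250 kPa

E_s ≈ 18200 kPa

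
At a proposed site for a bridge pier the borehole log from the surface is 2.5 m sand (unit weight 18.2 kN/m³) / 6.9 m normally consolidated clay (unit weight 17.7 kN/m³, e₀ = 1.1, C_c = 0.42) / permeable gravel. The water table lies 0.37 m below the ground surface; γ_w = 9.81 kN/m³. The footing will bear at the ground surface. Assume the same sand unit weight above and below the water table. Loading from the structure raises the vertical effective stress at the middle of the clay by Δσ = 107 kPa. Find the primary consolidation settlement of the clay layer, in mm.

Mid-depth of clay below the ground surface: z = 2.5 + 6.9/2 = 5.95 m.
Total vertical stress at mid-clay: σ_v = 18.2×2.5 + 17.7×3.45 = 106.56 kPa.
Pore pressure: u = 9.81×(5.95 − 0.37) = 54.74 kPa.
Initial effective stress: σ'_0 = σ_v − u = 106.56 − 54.74 = 51.82 kPa.
Final effective stress: σ'_f = σ'_0 + Δσ = 51.82 + 107 = 158.82 kPa.
Normally consolidated clay, so the full stress increment lies on the virgin compression line:
S_c = C_c·H/(1+e₀)·log₁₀(σ'_f/σ'_0) = 0.42×6.9/(1+1.1)×log₁₀(158.82/51.82)
    = 1.38 × 0.48641 = 0.6712 m

S_c ≈ 671 mm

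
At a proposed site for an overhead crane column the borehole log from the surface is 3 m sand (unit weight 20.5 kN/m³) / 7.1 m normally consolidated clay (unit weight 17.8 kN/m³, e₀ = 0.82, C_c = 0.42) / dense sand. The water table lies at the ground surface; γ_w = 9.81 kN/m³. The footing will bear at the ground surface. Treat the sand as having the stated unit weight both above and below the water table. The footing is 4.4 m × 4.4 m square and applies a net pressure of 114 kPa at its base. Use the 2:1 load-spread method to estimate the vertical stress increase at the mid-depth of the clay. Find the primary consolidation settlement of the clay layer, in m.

S_c ≈ 0.189 m

Mid-depth of clay below the ground surface: z = 3 + 7.1/2 = 6.55 m.
Total vertical stress at mid-clay: σ_v = 20.5×3 + 17.8×3.55 = 124.69 kPa.
Pore pressure: u = 9.81×(6.55 − 0) = 64.255 kPa.
Initial effective stress: σ'_0 = σ_v − u = 124.69 − 64.255 = 60.435 kPa.
Stress increase at mid-clay by the 2:1 spreading method:
Δσ = qBL/((B+z)(L+z)) = 114×4.4×4.4/((4.4+6.55)(4.4+6.55)) = 18.407 kPa
Final effective stress: σ'_f = σ'_0 + Δσ = 60.435 + 18.407 = 78.842 kPa.
Normally consolidated clay, so the full stress increment lies on the virgin compression line:
S_c = C_c·H/(1+e₀)·log₁₀(σ'_f/σ'_0) = 0.42×7.1/(1+0.82)×log₁₀(78.842/60.435)
    = 1.6385 × 0.11547 = 0.1892 m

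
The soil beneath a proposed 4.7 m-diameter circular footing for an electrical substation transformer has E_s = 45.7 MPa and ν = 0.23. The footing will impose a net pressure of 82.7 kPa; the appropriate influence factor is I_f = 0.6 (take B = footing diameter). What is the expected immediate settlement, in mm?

S_e ≈ 4.83 mm

Immediate (elastic) settlement: S_e = q·B·(1−ν²)/E_s · I_f.
E_s = 45.7 MPa = 45700 kPa.
S_e = 82.7 × 4.7 × (1 − 0.23²) / 45700 × 0.6
    = 82.7 × 4.7 × 0.9471 / 45700 × 0.6
    = 0.004833 m = 4.833 mm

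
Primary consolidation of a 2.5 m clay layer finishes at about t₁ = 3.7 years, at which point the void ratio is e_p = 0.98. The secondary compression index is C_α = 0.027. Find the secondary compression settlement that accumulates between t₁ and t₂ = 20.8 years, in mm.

Secondary compression: S_s = C_α·H/(1+e_p)·log₁₀(t₂/t₁)
S_s = 0.027×2.5/(1+0.98)×log₁₀(20.8/3.7)
    = 0.03409 × 0.7499 = 0.02556 m

S_s ≈ 25.6 mm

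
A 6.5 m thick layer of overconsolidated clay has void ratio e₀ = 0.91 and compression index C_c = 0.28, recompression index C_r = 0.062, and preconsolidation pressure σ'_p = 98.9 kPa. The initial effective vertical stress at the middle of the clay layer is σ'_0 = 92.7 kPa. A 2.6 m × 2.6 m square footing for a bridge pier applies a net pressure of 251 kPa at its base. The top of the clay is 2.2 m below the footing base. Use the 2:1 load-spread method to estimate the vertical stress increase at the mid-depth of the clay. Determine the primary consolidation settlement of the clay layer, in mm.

Mid-depth of clay below the footing base: z = 2.2 + 6.5/2 = 5.45 m.
Stress increase at mid-clay by the 2:1 spreading method:
Δσ = qBL/((B+z)(L+z)) = 251×2.6×2.6/((2.6+5.45)(2.6+5.45)) = 26.184 kPa
Final effective stress: σ'_f = 92.7 + 26.184 = 118.88 kPa.
σ'_f = 118.88 > σ'_p = 98.9 kPa, so the stress path crosses the preconsolidation pressure — recompression up to σ'_p, then virgin compression beyond:
S_c = H/(1+e₀)·[C_r·log₁₀(σ'_p/σ'_0) + C_c·log₁₀(σ'_f/σ'_p)]
    = 6.5/1.91 × [0.062×log₁₀(98.9/92.7) + 0.28×log₁₀(118.88/98.9)]
    = 3.4031 × [0.0017432 + 0.022376] = 0.08208 m

S_c ≈ 82.1 mm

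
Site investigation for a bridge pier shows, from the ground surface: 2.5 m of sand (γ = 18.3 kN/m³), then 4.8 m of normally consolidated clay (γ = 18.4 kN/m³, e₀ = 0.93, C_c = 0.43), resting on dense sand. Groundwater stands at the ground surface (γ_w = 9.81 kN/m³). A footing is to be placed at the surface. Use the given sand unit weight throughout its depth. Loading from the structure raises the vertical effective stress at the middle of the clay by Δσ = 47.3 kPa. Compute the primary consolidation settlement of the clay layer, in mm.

Mid-depth of clay below the ground surface: z = 2.5 + 4.8/2 = 4.9 m.
Total vertical stress at mid-clay: σ_v = 18.3×2.5 + 18.4×2.4 = 89.91 kPa.
Pore pressure: u = 9.81×(4.9 − 0) = 48.069 kPa.
Initial effective stress: σ'_0 = σ_v − u = 89.91 − 48.069 = 41.841 kPa.
Final effective stress: σ'_f = σ'_0 + Δσ = 41.841 + 47.3 = 89.141 kPa.
Normally consolidated clay, so the full stress increment lies on the virgin compression line:
S_c = C_c·H/(1+e₀)·log₁₀(σ'_f/σ'_0) = 0.43×4.8/(1+0.93)×log₁₀(89.141/41.841)
    = 1.0694 × 0.32848 = 0.3513 m

S_c ≈ 351 mm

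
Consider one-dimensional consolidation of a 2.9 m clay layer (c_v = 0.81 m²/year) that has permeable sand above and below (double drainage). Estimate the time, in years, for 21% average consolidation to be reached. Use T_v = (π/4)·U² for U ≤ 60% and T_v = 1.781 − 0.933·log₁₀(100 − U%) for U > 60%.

Drainage path length: H_d = H/2 = 1.45 m (double drainage).
U ≤ 60%: T_v = (π/4)·U² = (π/4)×0.21² = 0.034636.
t = T_v·H_d²/c_v = 0.034636×1.45²/0.81 = 0.0899 years.

t ≈ 0.0899 years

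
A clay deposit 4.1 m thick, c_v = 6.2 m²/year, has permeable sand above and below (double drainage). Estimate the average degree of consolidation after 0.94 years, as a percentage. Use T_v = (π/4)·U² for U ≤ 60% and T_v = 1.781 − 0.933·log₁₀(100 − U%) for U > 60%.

Drainage path length: H_d = H/2 = 2.05 m (double drainage).
T_v = c_v·t/H_d² = 6.2×0.94/2.05² = 1.3868.
T_v = 1.3868 corresponds to the U > 60% branch:
U = 1 − 10^((1.781 − T_v)/0.933)/100 = 0.9735

U ≈ 97.4 %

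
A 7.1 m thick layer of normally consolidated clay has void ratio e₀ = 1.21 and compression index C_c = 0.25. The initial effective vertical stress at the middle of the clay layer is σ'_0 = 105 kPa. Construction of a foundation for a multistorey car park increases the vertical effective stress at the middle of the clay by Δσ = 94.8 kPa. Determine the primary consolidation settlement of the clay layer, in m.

Final effective stress: σ'_f = σ'_0 + Δσ = 105 + 94.8 = 199.8 kPa.
Normally consolidated clay, so the full stress increment lies on the virgin compression line:
S_c = C_c·H/(1+e₀)·log₁₀(σ'_f/σ'_0) = 0.25×7.1/(1+1.21)×log₁₀(199.8/105)
    = 0.80317 × 0.27941 = 0.2244 m

S_c ≈ 0.224 m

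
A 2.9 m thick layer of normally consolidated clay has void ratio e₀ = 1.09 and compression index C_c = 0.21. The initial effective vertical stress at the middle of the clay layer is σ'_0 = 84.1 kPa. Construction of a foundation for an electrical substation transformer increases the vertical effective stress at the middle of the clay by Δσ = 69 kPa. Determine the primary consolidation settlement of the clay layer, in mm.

S_c ≈ 75.8 mm

Final effective stress: σ'_f = σ'_0 + Δσ = 84.1 + 69 = 153.1 kPa.
Normally consolidated clay, so the full stress increment lies on the virgin compression line:
S_c = C_c·H/(1+e₀)·log₁₀(σ'_f/σ'_0) = 0.21×2.9/(1+1.09)×log₁₀(153.1/84.1)
    = 0.29139 × 0.26018 = 0.07581 m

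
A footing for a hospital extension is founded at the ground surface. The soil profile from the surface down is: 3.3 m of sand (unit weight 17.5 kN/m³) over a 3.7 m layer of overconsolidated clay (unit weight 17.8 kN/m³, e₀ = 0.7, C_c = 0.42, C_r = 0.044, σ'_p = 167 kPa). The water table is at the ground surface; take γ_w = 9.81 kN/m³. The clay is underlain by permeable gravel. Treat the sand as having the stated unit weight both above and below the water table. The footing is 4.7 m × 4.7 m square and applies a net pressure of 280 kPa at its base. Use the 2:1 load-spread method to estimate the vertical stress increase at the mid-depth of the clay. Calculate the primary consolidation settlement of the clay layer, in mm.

Mid-depth of clay below the ground surface: z = 3.3 + 3.7/2 = 5.15 m.
Total vertical stress at mid-clay: σ_v = 17.5×3.3 + 17.8×1.85 = 90.68 kPa.
Pore pressure: u = 9.81×(5.15 − 0) = 50.522 kPa.
Initial effective stress: σ'_0 = σ_v − u = 90.68 − 50.522 = 40.158 kPa.
Stress increase at mid-clay by the 2:1 spreading method:
Δσ = qBL/((B+z)(L+z)) = 280×4.7×4.7/((4.7+5.15)(4.7+5.15)) = 63.75 kPa
Final effective stress: σ'_f = 40.158 + 63.75 = 103.91 kPa.
σ'_f = 103.91 ≤ σ'_p = 167 kPa, so the clay remains overconsolidated and only the recompression index applies:
S_c = C_r·H/(1+e₀)·log₁₀(σ'_f/σ'_0) = 0.044×3.7/1.7×log₁₀(103.91/40.158)
    = 0.095766 × 0.41289 = 0.03954 m

S_c ≈ 39.5 mm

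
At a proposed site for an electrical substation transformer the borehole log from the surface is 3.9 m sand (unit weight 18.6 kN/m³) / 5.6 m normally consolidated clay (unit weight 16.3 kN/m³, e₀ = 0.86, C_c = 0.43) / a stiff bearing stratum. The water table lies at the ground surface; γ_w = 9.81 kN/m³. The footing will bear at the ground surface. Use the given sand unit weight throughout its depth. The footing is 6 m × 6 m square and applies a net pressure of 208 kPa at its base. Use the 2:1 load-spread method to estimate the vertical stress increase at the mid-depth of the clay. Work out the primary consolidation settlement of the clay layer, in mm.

Mid-depth of clay below the ground surface: z = 3.9 + 5.6/2 = 6.7 m.
Total vertical stress at mid-clay: σ_v = 18.6×3.9 + 16.3×2.8 = 118.18 kPa.
Pore pressure: u = 9.81×(6.7 − 0) = 65.727 kPa.
Initial effective stress: σ'_0 = σ_v − u = 118.18 − 65.727 = 52.453 kPa.
Stress increase at mid-clay by the 2:1 spreading method:
Δσ = qBL/((B+z)(L+z)) = 208×6×6/((6+6.7)(6+6.7)) = 46.426 kPa
Final effective stress: σ'_f = σ'_0 + Δσ = 52.453 + 46.426 = 98.879 kPa.
Normally consolidated clay, so the full stress increment lies on the virgin compression line:
S_c = C_c·H/(1+e₀)·log₁₀(σ'_f/σ'_0) = 0.43×5.6/(1+0.86)×log₁₀(98.879/52.453)
    = 1.2946 × 0.27533 = 0.3564 m

S_c ≈ 356 mm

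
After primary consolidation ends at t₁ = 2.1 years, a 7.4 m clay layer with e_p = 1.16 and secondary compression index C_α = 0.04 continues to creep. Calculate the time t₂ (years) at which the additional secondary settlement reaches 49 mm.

S_s = C_α·H/(1+e_p)·log₁₀(t₂/t₁) ⇒ log₁₀(t₂/t₁) = S_s·(1+e_p)/(C_α·H).
log₁₀(t₂/t₁) = 0.049 × (1+1.16) / (0.04×7.4) = 0.3576
t₂ = t₁ × 10^0.3576 = 2.1 × 2.278 = 4.784 years

t₂ ≈ 4.78 years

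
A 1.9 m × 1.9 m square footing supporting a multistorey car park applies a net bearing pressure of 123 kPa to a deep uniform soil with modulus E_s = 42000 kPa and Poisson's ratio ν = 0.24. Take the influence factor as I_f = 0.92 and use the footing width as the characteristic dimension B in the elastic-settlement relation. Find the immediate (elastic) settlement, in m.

Immediate (elastic) settlement: S_e = q·B·(1−ν²)/E_s · I_f.
S_e = 123 × 1.9 × (1 − 0.24²) / 42000 × 0.92
    = 123 × 1.9 × 0.9424 / 42000 × 0.92
    = 0.004824 m

S_e ≈ 0.00482 m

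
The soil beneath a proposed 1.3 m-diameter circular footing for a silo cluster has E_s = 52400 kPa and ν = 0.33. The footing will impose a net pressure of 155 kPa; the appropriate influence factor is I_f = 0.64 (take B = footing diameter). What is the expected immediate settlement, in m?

Immediate (elastic) settlement: S_e = q·B·(1−ν²)/E_s · I_f.
S_e = 155 × 1.3 × (1 − 0.33²) / 52400 × 0.64
    = 155 × 1.3 × 0.8911 / 52400 × 0.64
    = 0.002193 m

S_e ≈ 0.00219 m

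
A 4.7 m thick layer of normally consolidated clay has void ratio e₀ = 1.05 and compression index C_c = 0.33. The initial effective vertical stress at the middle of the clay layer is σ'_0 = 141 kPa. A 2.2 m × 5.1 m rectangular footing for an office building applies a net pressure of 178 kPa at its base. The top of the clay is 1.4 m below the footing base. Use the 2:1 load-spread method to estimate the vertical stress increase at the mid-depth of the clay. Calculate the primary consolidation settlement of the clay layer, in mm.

Mid-depth of clay below the footing base: z = 1.4 + 4.7/2 = 3.75 m.
Stress increase at mid-clay by the 2:1 spreading method:
Δσ = qBL/((B+z)(L+z)) = 178×2.2×5.1/((2.2+3.75)(5.1+3.75)) = 37.927 kPa
Final effective stress: σ'_f = σ'_0 + Δσ = 141 + 37.927 = 178.93 kPa.
Normally consolidated clay, so the full stress increment lies on the virgin compression line:
S_c = C_c·H/(1+e₀)·log₁₀(σ'_f/σ'_0) = 0.33×4.7/(1+1.05)×log₁₀(178.93/141)
    = 0.75659 × 0.10346 = 0.07828 m

S_c ≈ 78.3 mm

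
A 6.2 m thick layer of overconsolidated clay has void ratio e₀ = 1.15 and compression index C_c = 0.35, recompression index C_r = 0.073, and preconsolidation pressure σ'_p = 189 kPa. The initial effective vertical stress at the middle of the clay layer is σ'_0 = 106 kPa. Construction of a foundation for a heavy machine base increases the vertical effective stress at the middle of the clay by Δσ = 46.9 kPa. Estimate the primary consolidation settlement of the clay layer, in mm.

Final effective stress: σ'_f = 106 + 46.9 = 152.9 kPa.
σ'_f = 152.9 ≤ σ'_p = 189 kPa, so the clay remains overconsolidated and only the recompression index applies:
S_c = C_r·H/(1+e₀)·log₁₀(σ'_f/σ'_0) = 0.073×6.2/2.15×log₁₀(152.9/106)
    = 0.21051 × 0.1591 = 0.03349 m

S_c ≈ 33.5 mm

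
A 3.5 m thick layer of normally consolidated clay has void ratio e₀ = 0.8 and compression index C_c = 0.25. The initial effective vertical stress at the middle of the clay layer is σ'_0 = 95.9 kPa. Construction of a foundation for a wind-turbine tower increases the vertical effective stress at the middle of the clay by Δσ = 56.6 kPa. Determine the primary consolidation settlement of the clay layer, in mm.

Final effective stress: σ'_f = σ'_0 + Δσ = 95.9 + 56.6 = 152.5 kPa.
Normally consolidated clay, so the full stress increment lies on the virgin compression line:
S_c = C_c·H/(1+e₀)·log₁₀(σ'_f/σ'_0) = 0.25×3.5/(1+0.8)×log₁₀(152.5/95.9)
    = 0.48611 × 0.20145 = 0.09793 m

S_c ≈ 97.9 mm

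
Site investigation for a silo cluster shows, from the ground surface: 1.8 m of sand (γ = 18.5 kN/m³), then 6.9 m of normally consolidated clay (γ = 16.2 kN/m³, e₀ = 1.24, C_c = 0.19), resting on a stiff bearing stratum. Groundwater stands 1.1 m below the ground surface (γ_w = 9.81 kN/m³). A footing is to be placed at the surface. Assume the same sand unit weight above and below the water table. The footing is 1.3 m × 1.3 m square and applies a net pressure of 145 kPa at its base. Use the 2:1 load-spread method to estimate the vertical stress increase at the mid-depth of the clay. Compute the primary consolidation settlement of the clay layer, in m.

Mid-depth of clay below the ground surface: z = 1.8 + 6.9/2 = 5.25 m.
Total vertical stress at mid-clay: σ_v = 18.5×1.8 + 16.2×3.45 = 89.19 kPa.
Pore pressure: u = 9.81×(5.25 − 1.1) = 40.712 kPa.
Initial effective stress: σ'_0 = σ_v − u = 89.19 − 40.712 = 48.478 kPa.
Stress increase at mid-clay by the 2:1 spreading method:
Δσ = qBL/((B+z)(L+z)) = 145×1.3×1.3/((1.3+5.25)(1.3+5.25)) = 5.7118 kPa
Final effective stress: σ'_f = σ'_0 + Δσ = 48.478 + 5.7118 = 54.19 kPa.
Normally consolidated clay, so the full stress increment lies on the virgin compression line:
S_c = C_c·H/(1+e₀)·log₁₀(σ'_f/σ'_0) = 0.19×6.9/(1+1.24)×log₁₀(54.19/48.478)
    = 0.58527 × 0.048374 = 0.02831 m

S_c ≈ 0.0283 m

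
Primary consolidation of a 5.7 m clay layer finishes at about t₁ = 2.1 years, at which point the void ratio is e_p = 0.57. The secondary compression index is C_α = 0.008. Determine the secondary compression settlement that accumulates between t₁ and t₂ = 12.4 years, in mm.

S_s ≈ 22.4 mm

Secondary compression: S_s = C_α·H/(1+e_p)·log₁₀(t₂/t₁)
S_s = 0.008×5.7/(1+0.57)×log₁₀(12.4/2.1)
    = 0.02904 × 0.7712 = 0.0224 m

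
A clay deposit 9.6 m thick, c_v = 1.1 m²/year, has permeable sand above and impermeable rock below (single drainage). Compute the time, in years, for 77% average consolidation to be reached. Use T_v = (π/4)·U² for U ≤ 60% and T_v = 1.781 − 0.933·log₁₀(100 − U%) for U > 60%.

t ≈ 42.8 years

Drainage path length: H_d = H = 9.6 m (single drainage).
U > 60%: T_v = 1.781 − 0.933·log₁₀(100 − 77) = 0.51051.
t = T_v·H_d²/c_v = 0.51051×9.6²/1.1 = 42.77 years.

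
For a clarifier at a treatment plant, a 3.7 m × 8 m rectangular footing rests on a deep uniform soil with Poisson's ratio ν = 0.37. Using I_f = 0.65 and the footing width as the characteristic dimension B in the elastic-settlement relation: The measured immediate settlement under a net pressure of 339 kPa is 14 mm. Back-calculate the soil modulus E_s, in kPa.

S_e = q·B·(1−ν²)/E_s · I_f  ⇒  E_s = q·B·(1−ν²)·I_f / S_e.
E_s = 339 × 3.7 × 0.8631 × 0.65 / 0.014 = 50260 kPa

E_s ≈ 50300 kPa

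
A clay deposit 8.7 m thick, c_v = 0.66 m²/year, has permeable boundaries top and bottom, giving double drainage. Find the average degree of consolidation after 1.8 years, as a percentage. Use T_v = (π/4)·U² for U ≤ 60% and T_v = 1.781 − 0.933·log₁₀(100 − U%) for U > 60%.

Drainage path length: H_d = H/2 = 4.35 m (double drainage).
T_v = c_v·t/H_d² = 0.66×1.8/4.35² = 0.062782.
T_v = 0.062782 corresponds to the U ≤ 60% branch:
U = √(4T_v/π) = 0.2827

U ≈ 28.3 %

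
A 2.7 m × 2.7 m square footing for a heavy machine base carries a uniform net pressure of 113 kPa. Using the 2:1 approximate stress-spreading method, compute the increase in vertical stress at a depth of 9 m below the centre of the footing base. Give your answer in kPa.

By the 2:1 method the load spreads at 1 horizontal : 2 vertical, so at depth z the loaded area has grown by z in each plan dimension:
Δσ = qBL/((B+z)(L+z)) = 113×2.7×2.7/((2.7+9)(2.7+9)) = 6.0178 kPa

Δσ_z ≈ 6.02 kPa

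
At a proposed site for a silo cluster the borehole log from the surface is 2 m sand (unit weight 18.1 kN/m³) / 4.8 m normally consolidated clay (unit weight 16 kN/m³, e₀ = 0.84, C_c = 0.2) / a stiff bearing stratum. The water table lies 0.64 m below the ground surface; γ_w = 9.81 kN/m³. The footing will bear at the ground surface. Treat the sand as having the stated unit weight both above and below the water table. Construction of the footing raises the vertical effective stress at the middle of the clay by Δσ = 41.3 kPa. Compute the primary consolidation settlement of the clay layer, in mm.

Mid-depth of clay below the ground surface: z = 2 + 4.8/2 = 4.4 m.
Total vertical stress at mid-clay: σ_v = 18.1×2 + 16×2.4 = 74.6 kPa.
Pore pressure: u = 9.81×(4.4 − 0.64) = 36.886 kPa.
Initial effective stress: σ'_0 = σ_v − u = 74.6 − 36.886 = 37.714 kPa.
Final effective stress: σ'_f = σ'_0 + Δσ = 37.714 + 41.3 = 79.014 kPa.
Normally consolidated clay, so the full stress increment lies on the virgin compression line:
S_c = C_c·H/(1+e₀)·log₁₀(σ'_f/σ'_0) = 0.2×4.8/(1+0.84)×log₁₀(79.014/37.714)
    = 0.52174 × 0.3212 = 0.1676 m

S_c ≈ 168 mm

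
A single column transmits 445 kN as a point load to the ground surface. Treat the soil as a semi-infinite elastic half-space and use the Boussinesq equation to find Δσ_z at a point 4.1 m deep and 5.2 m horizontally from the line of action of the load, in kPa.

Δσ_z ≈ 1.15 kPa

Boussinesq vertical stress below a point load on an elastic half-space:
Δσ_z = 3P/(2πz²) · [1 + (r/z)²]^(−5/2)
r/z = 5.2/4.1 = 1.2683; [1+(r/z)²]^(−5/2) = 0.09099.
Δσ_z = 3×445/(2π×4.1²) × 0.09099 = 12.64 × 0.09099 = 1.15 kPa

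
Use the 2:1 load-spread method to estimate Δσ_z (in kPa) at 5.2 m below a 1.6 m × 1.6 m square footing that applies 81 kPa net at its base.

Δσ_z ≈ 4.48 kPa

By the 2:1 method the load spreads at 1 horizontal : 2 vertical, so at depth z the loaded area has grown by z in each plan dimension:
Δσ = qBL/((B+z)(L+z)) = 81×1.6×1.6/((1.6+5.2)(1.6+5.2)) = 4.4844 kPa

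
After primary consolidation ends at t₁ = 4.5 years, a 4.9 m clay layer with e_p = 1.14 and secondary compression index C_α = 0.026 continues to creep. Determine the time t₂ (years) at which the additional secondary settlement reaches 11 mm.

t₂ ≈ 6.89 years

S_s = C_α·H/(1+e_p)·log₁₀(t₂/t₁) ⇒ log₁₀(t₂/t₁) = S_s·(1+e_p)/(C_α·H).
log₁₀(t₂/t₁) = 0.011 × (1+1.14) / (0.026×4.9) = 0.1848
t₂ = t₁ × 10^0.1848 = 4.5 × 1.53 = 6.886 years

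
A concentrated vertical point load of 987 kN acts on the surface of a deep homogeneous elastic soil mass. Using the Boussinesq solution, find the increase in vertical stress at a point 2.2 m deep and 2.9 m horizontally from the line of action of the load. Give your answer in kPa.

Boussinesq vertical stress below a point load on an elastic half-space:
Δσ_z = 3P/(2πz²) · [1 + (r/z)²]^(−5/2)
r/z = 2.9/2.2 = 1.3182; [1+(r/z)²]^(−5/2) = 0.080644.
Δσ_z = 3×987/(2π×2.2²) × 0.080644 = 97.367 × 0.080644 = 7.852 kPa

Δσ_z ≈ 7.85 kPa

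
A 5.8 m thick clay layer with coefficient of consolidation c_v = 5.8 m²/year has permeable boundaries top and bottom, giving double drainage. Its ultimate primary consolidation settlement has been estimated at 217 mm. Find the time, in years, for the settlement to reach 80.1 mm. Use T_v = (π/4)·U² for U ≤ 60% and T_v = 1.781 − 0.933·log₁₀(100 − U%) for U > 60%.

t ≈ 0.155 years

Drainage path length: H_d = H/2 = 2.9 m (double drainage).
U = S(t)/S_ult = 80.1/217 = 0.3691.
U ≤ 60%: T_v = (π/4)·U² = (π/4)×0.36912² = 0.10701.
t = T_v·H_d²/c_v = 0.10701×2.9²/5.8 = 0.1552 years.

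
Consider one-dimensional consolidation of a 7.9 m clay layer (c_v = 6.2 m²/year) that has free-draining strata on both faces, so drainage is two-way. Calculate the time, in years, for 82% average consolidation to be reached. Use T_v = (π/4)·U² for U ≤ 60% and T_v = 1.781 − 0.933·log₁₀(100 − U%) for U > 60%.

t ≈ 1.53 years

Drainage path length: H_d = H/2 = 3.95 m (double drainage).
U > 60%: T_v = 1.781 − 0.933·log₁₀(100 − 82) = 0.60983.
t = T_v·H_d²/c_v = 0.60983×3.95²/6.2 = 1.535 years.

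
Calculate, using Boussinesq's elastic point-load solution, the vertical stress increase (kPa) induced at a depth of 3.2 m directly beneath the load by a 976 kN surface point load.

Δσ_z ≈ 45.5 kPa

Boussinesq vertical stress below a point load on an elastic half-space:
Δσ_z = 3P/(2πz²) · [1 + (r/z)²]^(−5/2)
r/z = 0/3.2 = 0; [1+(r/z)²]^(−5/2) = 1.
Δσ_z = 3×976/(2π×3.2²) × 1 = 45.508 × 1 = 45.51 kPa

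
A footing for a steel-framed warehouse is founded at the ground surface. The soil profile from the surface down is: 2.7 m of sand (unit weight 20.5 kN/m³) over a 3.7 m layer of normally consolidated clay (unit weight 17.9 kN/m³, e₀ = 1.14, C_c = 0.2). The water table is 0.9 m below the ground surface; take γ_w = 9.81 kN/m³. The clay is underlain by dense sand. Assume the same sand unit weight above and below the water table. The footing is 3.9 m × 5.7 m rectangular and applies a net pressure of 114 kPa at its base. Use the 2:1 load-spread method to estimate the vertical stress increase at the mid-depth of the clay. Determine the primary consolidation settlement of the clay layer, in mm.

Mid-depth of clay below the ground surface: z = 2.7 + 3.7/2 = 4.55 m.
Total vertical stress at mid-clay: σ_v = 20.5×2.7 + 17.9×1.85 = 88.465 kPa.
Pore pressure: u = 9.81×(4.55 − 0.9) = 35.806 kPa.
Initial effective stress: σ'_0 = σ_v − u = 88.465 − 35.806 = 52.659 kPa.
Stress increase at mid-clay by the 2:1 spreading method:
Δσ = qBL/((B+z)(L+z)) = 114×3.9×5.7/((3.9+4.55)(5.7+4.55)) = 29.259 kPa
Final effective stress: σ'_f = σ'_0 + Δσ = 52.659 + 29.259 = 81.918 kPa.
Normally consolidated clay, so the full stress increment lies on the virgin compression line:
S_c = C_c·H/(1+e₀)·log₁₀(σ'_f/σ'_0) = 0.2×3.7/(1+1.14)×log₁₀(81.918/52.659)
    = 0.34579 × 0.19191 = 0.06636 m

S_c ≈ 66.4 mm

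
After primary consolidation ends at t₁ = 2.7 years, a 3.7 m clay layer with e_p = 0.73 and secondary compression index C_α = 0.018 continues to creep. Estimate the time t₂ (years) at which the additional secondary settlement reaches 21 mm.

S_s = C_α·H/(1+e_p)·log₁₀(t₂/t₁) ⇒ log₁₀(t₂/t₁) = S_s·(1+e_p)/(C_α·H).
log₁₀(t₂/t₁) = 0.021 × (1+0.73) / (0.018×3.7) = 0.5455
t₂ = t₁ × 10^0.5455 = 2.7 × 3.512 = 9.481 years

t₂ ≈ 9.48 years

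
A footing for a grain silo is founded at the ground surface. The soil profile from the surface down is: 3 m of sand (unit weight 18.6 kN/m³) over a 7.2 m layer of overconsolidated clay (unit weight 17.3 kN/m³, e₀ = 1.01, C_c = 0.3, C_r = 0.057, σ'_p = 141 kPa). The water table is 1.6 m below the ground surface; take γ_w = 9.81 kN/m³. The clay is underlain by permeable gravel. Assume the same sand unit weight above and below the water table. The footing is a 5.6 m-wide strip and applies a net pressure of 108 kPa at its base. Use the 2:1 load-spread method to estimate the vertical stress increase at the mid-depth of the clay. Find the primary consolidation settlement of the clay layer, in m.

S_c ≈ 0.048 m

Mid-depth of clay below the ground surface: z = 3 + 7.2/2 = 6.6 m.
Total vertical stress at mid-clay: σ_v = 18.6×3 + 17.3×3.6 = 118.08 kPa.
Pore pressure: u = 9.81×(6.6 − 1.6) = 49.05 kPa.
Initial effective stress: σ'_0 = σ_v − u = 118.08 − 49.05 = 69.03 kPa.
Stress increase at mid-clay by the 2:1 spreading method:
Δσ = qB/(B+z) = 108×5.6/(5.6+6.6) = 49.574 kPa
Final effective stress: σ'_f = 69.03 + 49.574 = 118.6 kPa.
σ'_f = 118.6 ≤ σ'_p = 141 kPa, so the clay remains overconsolidated and only the recompression index applies:
S_c = C_r·H/(1+e₀)·log₁₀(σ'_f/σ'_0) = 0.057×7.2/2.01×log₁₀(118.6/69.03)
    = 0.20418 × 0.23505 = 0.04799 m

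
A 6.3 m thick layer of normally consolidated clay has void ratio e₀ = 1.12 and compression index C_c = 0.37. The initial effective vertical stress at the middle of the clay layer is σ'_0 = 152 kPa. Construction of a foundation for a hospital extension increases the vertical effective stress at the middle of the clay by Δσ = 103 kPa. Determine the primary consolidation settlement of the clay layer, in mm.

S_c ≈ 247 mm

Final effective stress: σ'_f = σ'_0 + Δσ = 152 + 103 = 255 kPa.
Normally consolidated clay, so the full stress increment lies on the virgin compression line:
S_c = C_c·H/(1+e₀)·log₁₀(σ'_f/σ'_0) = 0.37×6.3/(1+1.12)×log₁₀(255/152)
    = 1.0995 × 0.2247 = 0.2471 m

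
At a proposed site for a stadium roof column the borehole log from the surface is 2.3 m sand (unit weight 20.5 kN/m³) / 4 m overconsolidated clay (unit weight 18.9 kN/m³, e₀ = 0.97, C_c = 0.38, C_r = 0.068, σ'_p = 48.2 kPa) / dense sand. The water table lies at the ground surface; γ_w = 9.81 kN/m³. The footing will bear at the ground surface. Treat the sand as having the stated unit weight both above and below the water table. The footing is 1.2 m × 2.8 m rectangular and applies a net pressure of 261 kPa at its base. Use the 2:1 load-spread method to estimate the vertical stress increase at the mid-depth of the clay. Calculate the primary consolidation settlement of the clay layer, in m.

S_c ≈ 0.109 m

Mid-depth of clay below the ground surface: z = 2.3 + 4/2 = 4.3 m.
Total vertical stress at mid-clay: σ_v = 20.5×2.3 + 18.9×2 = 84.95 kPa.
Pore pressure: u = 9.81×(4.3 − 0) = 42.183 kPa.
Initial effective stress: σ'_0 = σ_v − u = 84.95 − 42.183 = 42.767 kPa.
Stress increase at mid-clay by the 2:1 spreading method:
Δσ = qBL/((B+z)(L+z)) = 261×1.2×2.8/((1.2+4.3)(2.8+4.3)) = 22.457 kPa
Final effective stress: σ'_f = 42.767 + 22.457 = 65.224 kPa.
σ'_f = 65.224 > σ'_p = 48.2 kPa, so the stress path crosses the preconsolidation pressure — recompression up to σ'_p, then virgin compression beyond:
S_c = H/(1+e₀)·[C_r·log₁₀(σ'_p/σ'_0) + C_c·log₁₀(σ'_f/σ'_p)]
    = 4/1.97 × [0.068×log₁₀(48.2/42.767) + 0.38×log₁₀(65.224/48.2)]
    = 2.0305 × [0.0035318 + 0.049917] = 0.1085 m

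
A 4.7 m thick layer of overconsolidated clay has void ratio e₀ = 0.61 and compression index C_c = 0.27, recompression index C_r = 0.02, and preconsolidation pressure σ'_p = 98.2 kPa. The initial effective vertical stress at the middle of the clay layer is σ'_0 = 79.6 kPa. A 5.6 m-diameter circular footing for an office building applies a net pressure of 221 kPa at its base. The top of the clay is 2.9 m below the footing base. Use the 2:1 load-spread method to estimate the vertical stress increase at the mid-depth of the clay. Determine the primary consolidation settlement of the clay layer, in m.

S_c ≈ 0.123 m

Mid-depth of clay below the footing base: z = 2.9 + 4.7/2 = 5.25 m.
Stress increase at mid-clay by the 2:1 spreading method:
Δσ ≈ qD²/(D+z)² = 221×5.6²/(5.6+5.25)² = 58.872 kPa
Final effective stress: σ'_f = 79.6 + 58.872 = 138.47 kPa.
σ'_f = 138.47 > σ'_p = 98.2 kPa, so the stress path crosses the preconsolidation pressure — recompression up to σ'_p, then virgin compression beyond:
S_c = H/(1+e₀)·[C_r·log₁₀(σ'_p/σ'_0) + C_c·log₁₀(σ'_f/σ'_p)]
    = 4.7/1.61 × [0.02×log₁₀(98.2/79.6) + 0.27×log₁₀(138.47/98.2)]
    = 2.9193 × [0.001824 + 0.040296] = 0.123 m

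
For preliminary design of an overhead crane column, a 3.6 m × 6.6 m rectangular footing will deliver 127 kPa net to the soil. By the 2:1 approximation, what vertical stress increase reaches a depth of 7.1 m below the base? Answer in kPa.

By the 2:1 method the load spreads at 1 horizontal : 2 vertical, so at depth z the loaded area has grown by z in each plan dimension:
Δσ = qBL/((B+z)(L+z)) = 127×3.6×6.6/((3.6+7.1)(6.6+7.1)) = 20.585 kPa

Δσ_z ≈ 20.6 kPa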